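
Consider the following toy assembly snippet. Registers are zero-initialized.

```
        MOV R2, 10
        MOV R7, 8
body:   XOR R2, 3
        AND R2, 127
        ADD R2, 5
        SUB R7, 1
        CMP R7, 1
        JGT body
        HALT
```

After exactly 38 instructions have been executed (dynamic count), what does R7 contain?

MOV R2, 10 → R2=10
MOV R7, 8 → R7=8
XOR R2, 3 → R2=10^3=9
AND R2, 127 → R2=9&127=9
ADD R2, 5 → R2=9+5=14
SUB R7, 1 → R7=8-1=7
CMP R7, 1  (cmp 7,1)
JGT body: taken
XOR R2, 3 → R2=14^3=13
AND R2, 127 → R2=13&127=13
ADD R2, 5 → R2=13+5=18
SUB R7, 1 → R7=7-1=6
CMP R7, 1  (cmp 6,1)
JGT body: taken
XOR R2, 3 → R2=18^3=17
AND R2, 127 → R2=17&127=17
ADD R2, 5 → R2=17+5=22
SUB R7, 1 → R7=6-1=5
CMP R7, 1  (cmp 5,1)
JGT body: taken
XOR R2, 3 → R2=22^3=21
AND R2, 127 → R2=21&127=21
ADD R2, 5 → R2=21+5=26
SUB R7, 1 → R7=5-1=4
CMP R7, 1  (cmp 4,1)
JGT body: taken
XOR R2, 3 → R2=26^3=25
AND R2, 127 → R2=25&127=25
ADD R2, 5 → R2=25+5=30
SUB R7, 1 → R7=4-1=3
CMP R7, 1  (cmp 3,1)
JGT body: taken
XOR R2, 3 → R2=30^3=29
AND R2, 127 → R2=29&127=29
ADD R2, 5 → R2=29+5=34
SUB R7, 1 → R7=3-1=2
CMP R7, 1  (cmp 2,1)
JGT body: taken
After step 38: R7 = 2.

2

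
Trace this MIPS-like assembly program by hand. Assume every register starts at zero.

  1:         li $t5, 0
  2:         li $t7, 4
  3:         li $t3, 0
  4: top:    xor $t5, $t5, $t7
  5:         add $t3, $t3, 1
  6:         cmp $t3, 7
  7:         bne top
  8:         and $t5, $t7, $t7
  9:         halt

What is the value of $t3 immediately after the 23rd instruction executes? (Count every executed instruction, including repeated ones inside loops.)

5

li $t5, 0 → $t5=0
li $t7, 4 → $t7=4
li $t3, 0 → $t3=0
xor $t5, $t5, $t7 → $t5=0^4=4
add $t3, $t3, 1 → $t3=0+1=1
cmp $t3, 7  (cmp 1,7)
bne top: taken
xor $t5, $t5, $t7 → $t5=4^4=0
add $t3, $t3, 1 → $t3=1+1=2
cmp $t3, 7  (cmp 2,7)
bne top: taken
xor $t5, $t5, $t7 → $t5=0^4=4
add $t3, $t3, 1 → $t3=2+1=3
cmp $t3, 7  (cmp 3,7)
bne top: taken
xor $t5, $t5, $t7 → $t5=4^4=0
add $t3, $t3, 1 → $t3=3+1=4
cmp $t3, 7  (cmp 4,7)
bne top: taken
xor $t5, $t5, $t7 → $t5=0^4=4
add $t3, $t3, 1 → $t3=4+1=5
cmp $t3, 7  (cmp 5,7)
bne top: taken
After step 23: $t3 = 5.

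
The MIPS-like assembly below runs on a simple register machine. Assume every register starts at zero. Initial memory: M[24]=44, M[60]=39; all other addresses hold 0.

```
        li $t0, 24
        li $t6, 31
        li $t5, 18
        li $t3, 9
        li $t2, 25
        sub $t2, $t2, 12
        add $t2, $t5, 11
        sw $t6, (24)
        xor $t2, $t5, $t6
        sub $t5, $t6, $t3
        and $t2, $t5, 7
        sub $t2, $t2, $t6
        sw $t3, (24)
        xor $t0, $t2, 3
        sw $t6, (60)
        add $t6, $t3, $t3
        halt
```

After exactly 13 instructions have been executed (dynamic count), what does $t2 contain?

$t0=24
$t6=31
$t5=18
$t3=9
$t2=25
$t2=25-12=13
$t2=18+11=29
sw $t6, (24) → M[24]=31
$t2=18^31=13
$t5=31-9=22
$t2=22&7=6
$t2=6-31=-25
sw $t3, (24) → M[24]=9
After step 13: $t2 = -25.

-25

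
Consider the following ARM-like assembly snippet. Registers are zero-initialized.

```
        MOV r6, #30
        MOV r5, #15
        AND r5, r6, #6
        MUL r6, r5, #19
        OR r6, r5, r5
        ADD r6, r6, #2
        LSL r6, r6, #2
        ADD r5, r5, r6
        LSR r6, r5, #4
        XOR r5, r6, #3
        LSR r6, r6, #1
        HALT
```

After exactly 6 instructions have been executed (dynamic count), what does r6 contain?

8

after MOV r6, #30: r6=30
after MOV r5, #15: r5=15
after AND r5, r6, #6: r5=30&6=6
after MUL r6, r5, #19: r6=6*19=114
after OR r6, r5, r5: r6=6|6=6
after ADD r6, r6, #2: r6=6+2=8
After step 6: r6 = 8.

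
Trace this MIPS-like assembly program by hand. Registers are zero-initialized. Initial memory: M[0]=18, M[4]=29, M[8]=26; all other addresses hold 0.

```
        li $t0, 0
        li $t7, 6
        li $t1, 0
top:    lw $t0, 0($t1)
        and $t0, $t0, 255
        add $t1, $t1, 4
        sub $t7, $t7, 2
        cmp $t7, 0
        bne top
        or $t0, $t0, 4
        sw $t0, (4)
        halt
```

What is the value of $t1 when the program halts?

12

after li $t0, 0: $t0=0
after li $t7, 6: $t7=6
after li $t1, 0: $t1=0
after lw $t0, 0($t1): $t0=M[0]=18
after and $t0, $t0, 255: $t0=18&255=18
after add $t1, $t1, 4: $t1=0+4=4
after sub $t7, $t7, 2: $t7=6-2=4
cmp $t7, 0  (cmp 4,0)
bne top: taken
after lw $t0, 0($t1): $t0=M[4]=29
after and $t0, $t0, 255: $t0=29&255=29
after add $t1, $t1, 4: $t1=4+4=8
after sub $t7, $t7, 2: $t7=4-2=2
cmp $t7, 0  (cmp 2,0)
bne top: taken
after lw $t0, 0($t1): $t0=M[8]=26
after and $t0, $t0, 255: $t0=26&255=26
after add $t1, $t1, 4: $t1=8+4=12
after sub $t7, $t7, 2: $t7=2-2=0
cmp $t7, 0  (cmp 0,0)
bne top: not taken
after or $t0, $t0, 4: $t0=26|4=30
sw $t0, (4) → M[4]=30
halt.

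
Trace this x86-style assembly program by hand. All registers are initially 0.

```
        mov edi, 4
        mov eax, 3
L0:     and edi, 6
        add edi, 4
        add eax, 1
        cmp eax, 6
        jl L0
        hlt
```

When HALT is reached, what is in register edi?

8

after mov edi, 4: edi=4
after mov eax, 3: eax=3
after and edi, 6: edi=4&6=4
after add edi, 4: edi=4+4=8
after add eax, 1: eax=3+1=4
cmp eax, 6  (cmp 4,6)
jl L0: taken
after and edi, 6: edi=8&6=0
after add edi, 4: edi=0+4=4
after add eax, 1: eax=4+1=5
cmp eax, 6  (cmp 5,6)
jl L0: taken
after and edi, 6: edi=4&6=4
after add edi, 4: edi=4+4=8
after add eax, 1: eax=5+1=6
cmp eax, 6  (cmp 6,6)
jl L0: not taken
halt.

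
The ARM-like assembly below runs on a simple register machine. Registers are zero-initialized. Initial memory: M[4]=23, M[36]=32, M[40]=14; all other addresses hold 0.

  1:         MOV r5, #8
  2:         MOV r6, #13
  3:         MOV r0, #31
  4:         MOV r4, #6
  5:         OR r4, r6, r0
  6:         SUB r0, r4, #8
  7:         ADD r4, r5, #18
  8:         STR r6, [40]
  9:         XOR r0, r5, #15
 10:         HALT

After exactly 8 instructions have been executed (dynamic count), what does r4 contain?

26

r5=8
r6=13
r0=31
r4=6
r4=13|31=31
r0=31-8=23
r4=8+18=26
STR r6, [40] → M[40]=13
After step 8: r4 = 26.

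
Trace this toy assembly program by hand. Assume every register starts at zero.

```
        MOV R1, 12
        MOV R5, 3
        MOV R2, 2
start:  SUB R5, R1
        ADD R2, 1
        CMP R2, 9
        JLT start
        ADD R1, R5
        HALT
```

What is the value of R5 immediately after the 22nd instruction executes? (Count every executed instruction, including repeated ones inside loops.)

MOV R1, 12 → R1=12
MOV R5, 3 → R5=3
MOV R2, 2 → R2=2
SUB R5, R1 → R5=3-12=-9
ADD R2, 1 → R2=2+1=3
CMP R2, 9  (cmp 3,9)
JLT start: taken
SUB R5, R1 → R5=(-9)-12=-21
ADD R2, 1 → R2=3+1=4
CMP R2, 9  (cmp 4,9)
JLT start: taken
SUB R5, R1 → R5=(-21)-12=-33
ADD R2, 1 → R2=4+1=5
CMP R2, 9  (cmp 5,9)
JLT start: taken
SUB R5, R1 → R5=(-33)-12=-45
ADD R2, 1 → R2=5+1=6
CMP R2, 9  (cmp 6,9)
JLT start: taken
SUB R5, R1 → R5=(-45)-12=-57
ADD R2, 1 → R2=6+1=7
CMP R2, 9  (cmp 7,9)
After step 22: R5 = -57.

-57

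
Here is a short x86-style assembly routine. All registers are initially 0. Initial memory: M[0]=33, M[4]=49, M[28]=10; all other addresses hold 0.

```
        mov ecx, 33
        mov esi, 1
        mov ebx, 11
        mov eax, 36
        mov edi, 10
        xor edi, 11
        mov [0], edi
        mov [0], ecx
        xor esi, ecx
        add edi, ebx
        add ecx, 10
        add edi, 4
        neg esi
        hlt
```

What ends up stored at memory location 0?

33

after mov ecx, 33: ecx=33
after mov esi, 1: esi=1
after mov ebx, 11: ebx=11
after mov eax, 36: eax=36
after mov edi, 10: edi=10
after xor edi, 11: edi=10^11=1
mov [0], edi → M[0]=1
mov [0], ecx → M[0]=33
after xor esi, ecx: esi=1^33=32
after add edi, ebx: edi=1+11=12
after add ecx, 10: ecx=33+10=43
after add edi, 4: edi=12+4=16
after neg esi: esi=-(32)=-32
halt.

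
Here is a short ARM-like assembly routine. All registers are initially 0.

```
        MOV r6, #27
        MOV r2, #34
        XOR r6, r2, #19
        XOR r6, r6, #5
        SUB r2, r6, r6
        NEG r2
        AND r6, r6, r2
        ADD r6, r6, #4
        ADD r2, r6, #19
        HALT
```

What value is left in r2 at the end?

23

r6=27
r2=34
r6=34^19=49
r6=49^5=52
r2=52-52=0
r2=-(0)=0
r6=52&0=0
r6=0+4=4
r2=4+19=23
halt.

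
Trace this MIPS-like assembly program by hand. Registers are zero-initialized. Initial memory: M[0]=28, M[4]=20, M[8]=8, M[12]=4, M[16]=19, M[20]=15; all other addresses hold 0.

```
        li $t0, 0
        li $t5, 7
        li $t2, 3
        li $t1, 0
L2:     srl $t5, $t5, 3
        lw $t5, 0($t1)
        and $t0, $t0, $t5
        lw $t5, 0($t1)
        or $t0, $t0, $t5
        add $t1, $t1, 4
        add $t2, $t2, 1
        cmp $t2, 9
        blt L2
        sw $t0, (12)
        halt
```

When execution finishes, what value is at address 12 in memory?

after li $t0, 0: $t0=0
after li $t5, 7: $t5=7
after li $t2, 3: $t2=3
after li $t1, 0: $t1=0
after srl $t5, $t5, 3: $t5=7>>3=0
after lw $t5, 0($t1): $t5=M[0]=28
after and $t0, $t0, $t5: $t0=0&28=0
after lw $t5, 0($t1): $t5=M[0]=28
after or $t0, $t0, $t5: $t0=0|28=28
after add $t1, $t1, 4: $t1=0+4=4
after add $t2, $t2, 1: $t2=3+1=4
cmp $t2, 9  (cmp 4,9)
blt L2: taken
after srl $t5, $t5, 3: $t5=28>>3=3
after lw $t5, 0($t1): $t5=M[4]=20
after and $t0, $t0, $t5: $t0=28&20=20
after lw $t5, 0($t1): $t5=M[4]=20
after or $t0, $t0, $t5: $t0=20|20=20
after add $t1, $t1, 4: $t1=4+4=8
after add $t2, $t2, 1: $t2=4+1=5
cmp $t2, 9  (cmp 5,9)
blt L2: taken
after srl $t5, $t5, 3: $t5=20>>3=2
after lw $t5, 0($t1): $t5=M[8]=8
after and $t0, $t0, $t5: $t0=20&8=0
after lw $t5, 0($t1): $t5=M[8]=8
after or $t0, $t0, $t5: $t0=0|8=8
after add $t1, $t1, 4: $t1=8+4=12
after add $t2, $t2, 1: $t2=5+1=6
cmp $t2, 9  (cmp 6,9)
blt L2: taken
after srl $t5, $t5, 3: $t5=8>>3=1
after lw $t5, 0($t1): $t5=M[12]=4
after and $t0, $t0, $t5: $t0=8&4=0
after lw $t5, 0($t1): $t5=M[12]=4
after or $t0, $t0, $t5: $t0=0|4=4
after add $t1, $t1, 4: $t1=12+4=16
after add $t2, $t2, 1: $t2=6+1=7
cmp $t2, 9  (cmp 7,9)
blt L2: taken
after srl $t5, $t5, 3: $t5=4>>3=0
after lw $t5, 0($t1): $t5=M[16]=19
after and $t0, $t0, $t5: $t0=4&19=0
after lw $t5, 0($t1): $t5=M[16]=19
after or $t0, $t0, $t5: $t0=0|19=19
after add $t1, $t1, 4: $t1=16+4=20
after add $t2, $t2, 1: $t2=7+1=8
cmp $t2, 9  (cmp 8,9)
blt L2: taken
after srl $t5, $t5, 3: $t5=19>>3=2
after lw $t5, 0($t1): $t5=M[20]=15
after and $t0, $t0, $t5: $t0=19&15=3
after lw $t5, 0($t1): $t5=M[20]=15
after or $t0, $t0, $t5: $t0=3|15=15
after add $t1, $t1, 4: $t1=20+4=24
after add $t2, $t2, 1: $t2=8+1=9
cmp $t2, 9  (cmp 9,9)
blt L2: not taken
sw $t0, (12) → M[12]=15
halt.

15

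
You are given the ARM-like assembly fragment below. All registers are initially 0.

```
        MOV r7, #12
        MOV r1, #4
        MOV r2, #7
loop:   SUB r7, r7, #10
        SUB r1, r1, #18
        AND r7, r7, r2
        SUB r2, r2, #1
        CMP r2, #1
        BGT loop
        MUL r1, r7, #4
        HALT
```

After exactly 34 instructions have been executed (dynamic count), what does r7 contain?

-8

MOV r7, #12 → r7=12
MOV r1, #4 → r1=4
MOV r2, #7 → r2=7
SUB r7, r7, #10 → r7=12-10=2
SUB r1, r1, #18 → r1=4-18=-14
AND r7, r7, r2 → r7=2&7=2
SUB r2, r2, #1 → r2=7-1=6
CMP r2, #1  (cmp 6,1)
BGT loop: taken
SUB r7, r7, #10 → r7=2-10=-8
SUB r1, r1, #18 → r1=(-14)-18=-32
AND r7, r7, r2 → r7=(-8)&6=0
SUB r2, r2, #1 → r2=6-1=5
CMP r2, #1  (cmp 5,1)
BGT loop: taken
SUB r7, r7, #10 → r7=0-10=-10
SUB r1, r1, #18 → r1=(-32)-18=-50
AND r7, r7, r2 → r7=(-10)&5=4
SUB r2, r2, #1 → r2=5-1=4
CMP r2, #1  (cmp 4,1)
BGT loop: taken
SUB r7, r7, #10 → r7=4-10=-6
SUB r1, r1, #18 → r1=(-50)-18=-68
AND r7, r7, r2 → r7=(-6)&4=0
SUB r2, r2, #1 → r2=4-1=3
CMP r2, #1  (cmp 3,1)
BGT loop: taken
SUB r7, r7, #10 → r7=0-10=-10
SUB r1, r1, #18 → r1=(-68)-18=-86
AND r7, r7, r2 → r7=(-10)&3=2
SUB r2, r2, #1 → r2=3-1=2
CMP r2, #1  (cmp 2,1)
BGT loop: taken
SUB r7, r7, #10 → r7=2-10=-8
After step 34: r7 = -8.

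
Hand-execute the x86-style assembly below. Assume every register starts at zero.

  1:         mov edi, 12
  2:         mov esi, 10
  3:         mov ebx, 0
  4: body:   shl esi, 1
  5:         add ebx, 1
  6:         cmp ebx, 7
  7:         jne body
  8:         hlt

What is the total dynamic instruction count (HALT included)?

mov edi, 12 → edi=12
mov esi, 10 → esi=10
mov ebx, 0 → ebx=0
shl esi, 1 → esi=10<<1=20
add ebx, 1 → ebx=0+1=1
cmp ebx, 7  (cmp 1,7)
jne body: taken
shl esi, 1 → esi=20<<1=40
add ebx, 1 → ebx=1+1=2
cmp ebx, 7  (cmp 2,7)
jne body: taken
shl esi, 1 → esi=40<<1=80
add ebx, 1 → ebx=2+1=3
cmp ebx, 7  (cmp 3,7)
jne body: taken
shl esi, 1 → esi=80<<1=160
add ebx, 1 → ebx=3+1=4
cmp ebx, 7  (cmp 4,7)
jne body: taken
shl esi, 1 → esi=160<<1=320
add ebx, 1 → ebx=4+1=5
cmp ebx, 7  (cmp 5,7)
jne body: taken
shl esi, 1 → esi=320<<1=640
add ebx, 1 → ebx=5+1=6
cmp ebx, 7  (cmp 6,7)
jne body: taken
shl esi, 1 → esi=640<<1=1280
add ebx, 1 → ebx=6+1=7
cmp ebx, 7  (cmp 7,7)
jne body: not taken
halt.
Total executed instructions: 32.

32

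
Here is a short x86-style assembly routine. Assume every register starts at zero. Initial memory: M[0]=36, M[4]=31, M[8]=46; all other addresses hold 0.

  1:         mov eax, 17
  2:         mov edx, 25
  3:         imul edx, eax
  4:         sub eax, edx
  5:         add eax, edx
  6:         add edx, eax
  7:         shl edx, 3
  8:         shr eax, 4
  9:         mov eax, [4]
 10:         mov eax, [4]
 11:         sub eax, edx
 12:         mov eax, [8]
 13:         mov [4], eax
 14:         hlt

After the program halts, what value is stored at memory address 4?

after mov eax, 17: eax=17
after mov edx, 25: edx=25
after imul edx, eax: edx=25*17=425
after sub eax, edx: eax=17-425=-408
after add eax, edx: eax=(-408)+425=17
after add edx, eax: edx=425+17=442
after shl edx, 3: edx=442<<3=3536
after shr eax, 4: eax=17>>4=1
after mov eax, [4]: eax=M[4]=31
after mov eax, [4]: eax=M[4]=31
after sub eax, edx: eax=31-3536=-3505
after mov eax, [8]: eax=M[8]=46
mov [4], eax → M[4]=46
halt.

46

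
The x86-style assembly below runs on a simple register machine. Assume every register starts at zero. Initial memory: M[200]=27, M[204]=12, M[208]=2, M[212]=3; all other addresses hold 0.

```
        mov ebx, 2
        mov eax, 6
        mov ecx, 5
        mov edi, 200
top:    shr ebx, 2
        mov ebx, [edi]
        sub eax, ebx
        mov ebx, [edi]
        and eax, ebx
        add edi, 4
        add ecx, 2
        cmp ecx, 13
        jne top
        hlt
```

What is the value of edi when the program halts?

216

mov ebx, 2 → ebx=2
mov eax, 6 → eax=6
mov ecx, 5 → ecx=5
mov edi, 200 → edi=200
shr ebx, 2 → ebx=2>>2=0
mov ebx, [edi] → ebx=M[200]=27
sub eax, ebx → eax=6-27=-21
mov ebx, [edi] → ebx=M[200]=27
and eax, ebx → eax=(-21)&27=11
add edi, 4 → edi=200+4=204
add ecx, 2 → ecx=5+2=7
cmp ecx, 13  (cmp 7,13)
jne top: taken
shr ebx, 2 → ebx=27>>2=6
mov ebx, [edi] → ebx=M[204]=12
sub eax, ebx → eax=11-12=-1
mov ebx, [edi] → ebx=M[204]=12
and eax, ebx → eax=(-1)&12=12
add edi, 4 → edi=204+4=208
add ecx, 2 → ecx=7+2=9
cmp ecx, 13  (cmp 9,13)
jne top: taken
shr ebx, 2 → ebx=12>>2=3
mov ebx, [edi] → ebx=M[208]=2
sub eax, ebx → eax=12-2=10
mov ebx, [edi] → ebx=M[208]=2
and eax, ebx → eax=10&2=2
add edi, 4 → edi=208+4=212
add ecx, 2 → ecx=9+2=11
cmp ecx, 13  (cmp 11,13)
jne top: taken
shr ebx, 2 → ebx=2>>2=0
mov ebx, [edi] → ebx=M[212]=3
sub eax, ebx → eax=2-3=-1
mov ebx, [edi] → ebx=M[212]=3
and eax, ebx → eax=(-1)&3=3
add edi, 4 → edi=212+4=216
add ecx, 2 → ecx=11+2=13
cmp ecx, 13  (cmp 13,13)
jne top: not taken
halt.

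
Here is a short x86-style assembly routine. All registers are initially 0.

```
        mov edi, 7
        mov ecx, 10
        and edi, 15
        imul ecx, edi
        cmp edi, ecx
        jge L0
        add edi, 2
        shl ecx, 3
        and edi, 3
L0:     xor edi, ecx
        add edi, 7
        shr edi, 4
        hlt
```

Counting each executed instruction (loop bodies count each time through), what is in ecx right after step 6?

edi=7
ecx=10
edi=7&15=7
ecx=10*7=70
cmp edi, ecx  (cmp 7,70)
jge L0: not taken
After step 6: ecx = 70.

70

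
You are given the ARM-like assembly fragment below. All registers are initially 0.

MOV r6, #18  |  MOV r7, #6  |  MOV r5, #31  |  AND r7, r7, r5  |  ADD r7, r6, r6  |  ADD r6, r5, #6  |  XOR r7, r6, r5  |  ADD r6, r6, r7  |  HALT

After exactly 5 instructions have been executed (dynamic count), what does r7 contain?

36

after MOV r6, #18: r6=18
after MOV r7, #6: r7=6
after MOV r5, #31: r5=31
after AND r7, r7, r5: r7=6&31=6
after ADD r7, r6, r6: r7=18+18=36
After step 5: r7 = 36.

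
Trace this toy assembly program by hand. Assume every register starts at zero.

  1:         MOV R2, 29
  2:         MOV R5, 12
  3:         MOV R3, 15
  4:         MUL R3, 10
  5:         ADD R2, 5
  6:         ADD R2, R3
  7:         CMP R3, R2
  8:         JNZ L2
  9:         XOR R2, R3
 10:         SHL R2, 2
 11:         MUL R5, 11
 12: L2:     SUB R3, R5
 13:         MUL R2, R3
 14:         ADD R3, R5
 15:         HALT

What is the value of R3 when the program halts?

150

after MOV R2, 29: R2=29
after MOV R5, 12: R5=12
after MOV R3, 15: R3=15
after MUL R3, 10: R3=15*10=150
after ADD R2, 5: R2=29+5=34
after ADD R2, R3: R2=34+150=184
CMP R3, R2  (cmp 150,184)
JNZ L2: taken
after SUB R3, R5: R3=150-12=138
after MUL R2, R3: R2=184*138=25392
after ADD R3, R5: R3=138+12=150
halt.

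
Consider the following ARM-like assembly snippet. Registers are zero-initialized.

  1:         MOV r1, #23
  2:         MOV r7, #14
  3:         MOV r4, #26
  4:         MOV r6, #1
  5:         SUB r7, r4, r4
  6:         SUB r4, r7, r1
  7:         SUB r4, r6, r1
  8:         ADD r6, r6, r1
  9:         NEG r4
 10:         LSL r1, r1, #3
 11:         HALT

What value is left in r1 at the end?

after MOV r1, #23: r1=23
after MOV r7, #14: r7=14
after MOV r4, #26: r4=26
after MOV r6, #1: r6=1
after SUB r7, r4, r4: r7=26-26=0
after SUB r4, r7, r1: r4=0-23=-23
after SUB r4, r6, r1: r4=1-23=-22
after ADD r6, r6, r1: r6=1+23=24
after NEG r4: r4=-(-22)=22
after LSL r1, r1, #3: r1=23<<3=184
halt.

184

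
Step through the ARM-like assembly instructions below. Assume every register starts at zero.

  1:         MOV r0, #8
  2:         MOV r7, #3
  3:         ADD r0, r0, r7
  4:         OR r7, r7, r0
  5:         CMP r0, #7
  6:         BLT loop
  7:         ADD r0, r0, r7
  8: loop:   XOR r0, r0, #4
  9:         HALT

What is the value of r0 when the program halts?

18

r0=8
r7=3
r0=8+3=11
r7=3|11=11
CMP r0, #7  (cmp 11,7)
BLT loop: not taken
r0=11+11=22
r0=22^4=18
halt.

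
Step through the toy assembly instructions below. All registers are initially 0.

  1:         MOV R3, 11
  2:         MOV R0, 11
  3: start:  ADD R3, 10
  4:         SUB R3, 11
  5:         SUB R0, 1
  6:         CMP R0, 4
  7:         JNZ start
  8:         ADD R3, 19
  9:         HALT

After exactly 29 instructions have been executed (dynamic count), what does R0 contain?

after MOV R3, 11: R3=11
after MOV R0, 11: R0=11
after ADD R3, 10: R3=11+10=21
after SUB R3, 11: R3=21-11=10
after SUB R0, 1: R0=11-1=10
CMP R0, 4  (cmp 10,4)
JNZ start: taken
after ADD R3, 10: R3=10+10=20
after SUB R3, 11: R3=20-11=9
after SUB R0, 1: R0=10-1=9
CMP R0, 4  (cmp 9,4)
JNZ start: taken
after ADD R3, 10: R3=9+10=19
after SUB R3, 11: R3=19-11=8
after SUB R0, 1: R0=9-1=8
CMP R0, 4  (cmp 8,4)
JNZ start: taken
after ADD R3, 10: R3=8+10=18
after SUB R3, 11: R3=18-11=7
after SUB R0, 1: R0=8-1=7
CMP R0, 4  (cmp 7,4)
JNZ start: taken
after ADD R3, 10: R3=7+10=17
after SUB R3, 11: R3=17-11=6
after SUB R0, 1: R0=7-1=6
CMP R0, 4  (cmp 6,4)
JNZ start: taken
after ADD R3, 10: R3=6+10=16
after SUB R3, 11: R3=16-11=5
After step 29: R0 = 6.

6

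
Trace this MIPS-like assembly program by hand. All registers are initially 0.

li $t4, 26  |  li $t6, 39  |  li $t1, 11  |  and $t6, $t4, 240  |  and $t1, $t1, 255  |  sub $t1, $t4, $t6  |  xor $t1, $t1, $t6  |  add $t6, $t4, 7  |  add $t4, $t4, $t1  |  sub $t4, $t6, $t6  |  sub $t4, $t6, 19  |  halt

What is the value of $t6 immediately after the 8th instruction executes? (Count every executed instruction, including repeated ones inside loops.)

33

$t4=26
$t6=39
$t1=11
$t6=26&240=16
$t1=11&255=11
$t1=26-16=10
$t1=10^16=26
$t6=26+7=33
After step 8: $t6 = 33.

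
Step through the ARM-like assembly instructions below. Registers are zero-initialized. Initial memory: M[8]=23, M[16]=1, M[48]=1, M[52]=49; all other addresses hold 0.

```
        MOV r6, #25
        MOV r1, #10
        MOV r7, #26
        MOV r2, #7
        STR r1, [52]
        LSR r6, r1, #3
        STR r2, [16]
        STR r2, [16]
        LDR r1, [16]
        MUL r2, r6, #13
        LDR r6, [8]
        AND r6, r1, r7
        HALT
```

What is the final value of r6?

2

r6=25
r1=10
r7=26
r2=7
STR r1, [52] → M[52]=10
r6=10>>3=1
STR r2, [16] → M[16]=7
STR r2, [16] → M[16]=7
r1=M[16]=7
r2=1*13=13
r6=M[8]=23
r6=7&26=2
halt.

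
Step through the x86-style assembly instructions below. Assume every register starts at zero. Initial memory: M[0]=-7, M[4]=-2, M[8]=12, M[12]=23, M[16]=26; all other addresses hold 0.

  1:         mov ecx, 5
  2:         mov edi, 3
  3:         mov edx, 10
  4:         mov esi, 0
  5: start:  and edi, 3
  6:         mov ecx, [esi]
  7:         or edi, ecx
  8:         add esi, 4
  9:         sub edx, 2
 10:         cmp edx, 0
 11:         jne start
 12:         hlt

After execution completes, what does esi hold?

20

ecx=5
edi=3
edx=10
esi=0
edi=3&3=3
ecx=M[0]=-7
edi=3|(-7)=-5
esi=0+4=4
edx=10-2=8
cmp edx, 0  (cmp 8,0)
jne start: taken
edi=(-5)&3=3
ecx=M[4]=-2
edi=3|(-2)=-1
esi=4+4=8
edx=8-2=6
cmp edx, 0  (cmp 6,0)
jne start: taken
edi=(-1)&3=3
ecx=M[8]=12
edi=3|12=15
esi=8+4=12
edx=6-2=4
cmp edx, 0  (cmp 4,0)
jne start: taken
edi=15&3=3
ecx=M[12]=23
edi=3|23=23
esi=12+4=16
edx=4-2=2
cmp edx, 0  (cmp 2,0)
jne start: taken
edi=23&3=3
ecx=M[16]=26
edi=3|26=27
esi=16+4=20
edx=2-2=0
cmp edx, 0  (cmp 0,0)
jne start: not taken
halt.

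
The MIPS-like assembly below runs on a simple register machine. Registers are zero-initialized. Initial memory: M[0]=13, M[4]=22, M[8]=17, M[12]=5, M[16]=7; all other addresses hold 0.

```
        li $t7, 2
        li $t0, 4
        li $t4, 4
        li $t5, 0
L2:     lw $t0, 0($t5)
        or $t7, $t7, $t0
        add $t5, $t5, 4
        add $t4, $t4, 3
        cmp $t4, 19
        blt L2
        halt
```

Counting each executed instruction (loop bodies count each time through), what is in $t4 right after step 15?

$t7=2
$t0=4
$t4=4
$t5=0
$t0=M[0]=13
$t7=2|13=15
$t5=0+4=4
$t4=4+3=7
cmp $t4, 19  (cmp 7,19)
blt L2: taken
$t0=M[4]=22
$t7=15|22=31
$t5=4+4=8
$t4=7+3=10
cmp $t4, 19  (cmp 10,19)
After step 15: $t4 = 10.

10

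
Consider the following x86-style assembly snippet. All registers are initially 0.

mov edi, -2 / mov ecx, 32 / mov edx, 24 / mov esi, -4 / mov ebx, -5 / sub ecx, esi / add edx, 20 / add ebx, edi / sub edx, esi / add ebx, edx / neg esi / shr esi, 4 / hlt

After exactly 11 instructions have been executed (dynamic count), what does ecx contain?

36

after mov edi, -2: edi=-2
after mov ecx, 32: ecx=32
after mov edx, 24: edx=24
after mov esi, -4: esi=-4
after mov ebx, -5: ebx=-5
after sub ecx, esi: ecx=32-(-4)=36
after add edx, 20: edx=24+20=44
after add ebx, edi: ebx=(-5)+(-2)=-7
after sub edx, esi: edx=44-(-4)=48
after add ebx, edx: ebx=(-7)+48=41
after neg esi: esi=-(-4)=4
After step 11: ecx = 36.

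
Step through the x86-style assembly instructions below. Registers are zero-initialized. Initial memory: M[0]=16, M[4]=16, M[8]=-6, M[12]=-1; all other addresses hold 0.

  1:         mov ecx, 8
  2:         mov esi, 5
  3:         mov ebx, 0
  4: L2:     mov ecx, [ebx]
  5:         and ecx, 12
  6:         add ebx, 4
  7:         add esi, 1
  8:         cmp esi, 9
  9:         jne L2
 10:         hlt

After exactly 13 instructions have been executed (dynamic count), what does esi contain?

after mov ecx, 8: ecx=8
after mov esi, 5: esi=5
after mov ebx, 0: ebx=0
after mov ecx, [ebx]: ecx=M[0]=16
after and ecx, 12: ecx=16&12=0
after add ebx, 4: ebx=0+4=4
after add esi, 1: esi=5+1=6
cmp esi, 9  (cmp 6,9)
jne L2: taken
after mov ecx, [ebx]: ecx=M[4]=16
after and ecx, 12: ecx=16&12=0
after add ebx, 4: ebx=4+4=8
after add esi, 1: esi=6+1=7
After step 13: esi = 7.

7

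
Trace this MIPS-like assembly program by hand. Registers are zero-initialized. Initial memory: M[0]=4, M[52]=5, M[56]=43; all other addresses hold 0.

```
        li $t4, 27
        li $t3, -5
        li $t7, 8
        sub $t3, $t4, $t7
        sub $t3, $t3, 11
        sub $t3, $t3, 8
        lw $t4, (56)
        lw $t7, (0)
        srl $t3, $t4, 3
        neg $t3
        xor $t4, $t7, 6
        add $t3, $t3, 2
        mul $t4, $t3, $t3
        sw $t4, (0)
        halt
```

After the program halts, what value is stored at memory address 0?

9

li $t4, 27 → $t4=27
li $t3, -5 → $t3=-5
li $t7, 8 → $t7=8
sub $t3, $t4, $t7 → $t3=27-8=19
sub $t3, $t3, 11 → $t3=19-11=8
sub $t3, $t3, 8 → $t3=8-8=0
lw $t4, (56) → $t4=M[56]=43
lw $t7, (0) → $t7=M[0]=4
srl $t3, $t4, 3 → $t3=43>>3=5
neg $t3 → $t3=-(5)=-5
xor $t4, $t7, 6 → $t4=4^6=2
add $t3, $t3, 2 → $t3=(-5)+2=-3
mul $t4, $t3, $t3 → $t4=(-3)*(-3)=9
sw $t4, (0) → M[0]=9
halt.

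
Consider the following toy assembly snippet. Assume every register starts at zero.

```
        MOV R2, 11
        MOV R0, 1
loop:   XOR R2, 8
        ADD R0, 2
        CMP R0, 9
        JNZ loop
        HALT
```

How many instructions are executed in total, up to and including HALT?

R2=11
R0=1
R2=11^8=3
R0=1+2=3
CMP R0, 9  (cmp 3,9)
JNZ loop: taken
R2=3^8=11
R0=3+2=5
CMP R0, 9  (cmp 5,9)
JNZ loop: taken
R2=11^8=3
R0=5+2=7
CMP R0, 9  (cmp 7,9)
JNZ loop: taken
R2=3^8=11
R0=7+2=9
CMP R0, 9  (cmp 9,9)
JNZ loop: not taken
halt.
Total executed instructions: 19.

19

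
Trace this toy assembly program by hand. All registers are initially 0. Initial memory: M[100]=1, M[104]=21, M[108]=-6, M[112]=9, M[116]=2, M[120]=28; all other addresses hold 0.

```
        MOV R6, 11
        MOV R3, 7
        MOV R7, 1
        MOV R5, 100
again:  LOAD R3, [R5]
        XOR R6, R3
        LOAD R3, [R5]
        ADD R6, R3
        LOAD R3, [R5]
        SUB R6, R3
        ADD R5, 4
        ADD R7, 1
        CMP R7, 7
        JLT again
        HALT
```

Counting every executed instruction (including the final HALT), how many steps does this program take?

after MOV R6, 11: R6=11
after MOV R3, 7: R3=7
after MOV R7, 1: R7=1
after MOV R5, 100: R5=100
after LOAD R3, [R5]: R3=M[100]=1
after XOR R6, R3: R6=11^1=10
after LOAD R3, [R5]: R3=M[100]=1
after ADD R6, R3: R6=10+1=11
after LOAD R3, [R5]: R3=M[100]=1
after SUB R6, R3: R6=11-1=10
after ADD R5, 4: R5=100+4=104
after ADD R7, 1: R7=1+1=2
CMP R7, 7  (cmp 2,7)
JLT again: taken
after LOAD R3, [R5]: R3=M[104]=21
after XOR R6, R3: R6=10^21=31
after LOAD R3, [R5]: R3=M[104]=21
after ADD R6, R3: R6=31+21=52
after LOAD R3, [R5]: R3=M[104]=21
after SUB R6, R3: R6=52-21=31
after ADD R5, 4: R5=104+4=108
after ADD R7, 1: R7=2+1=3
CMP R7, 7  (cmp 3,7)
JLT again: taken
after LOAD R3, [R5]: R3=M[108]=-6
after XOR R6, R3: R6=31^(-6)=-27
after LOAD R3, [R5]: R3=M[108]=-6
after ADD R6, R3: R6=(-27)+(-6)=-33
after LOAD R3, [R5]: R3=M[108]=-6
after SUB R6, R3: R6=(-33)-(-6)=-27
after ADD R5, 4: R5=108+4=112
after ADD R7, 1: R7=3+1=4
CMP R7, 7  (cmp 4,7)
JLT again: taken
after LOAD R3, [R5]: R3=M[112]=9
after XOR R6, R3: R6=(-27)^9=-20
after LOAD R3, [R5]: R3=M[112]=9
after ADD R6, R3: R6=(-20)+9=-11
after LOAD R3, [R5]: R3=M[112]=9
after SUB R6, R3: R6=(-11)-9=-20
after ADD R5, 4: R5=112+4=116
after ADD R7, 1: R7=4+1=5
CMP R7, 7  (cmp 5,7)
JLT again: taken
after LOAD R3, [R5]: R3=M[116]=2
after XOR R6, R3: R6=(-20)^2=-18
after LOAD R3, [R5]: R3=M[116]=2
after ADD R6, R3: R6=(-18)+2=-16
after LOAD R3, [R5]: R3=M[116]=2
after SUB R6, R3: R6=(-16)-2=-18
after ADD R5, 4: R5=116+4=120
after ADD R7, 1: R7=5+1=6
CMP R7, 7  (cmp 6,7)
JLT again: taken
after LOAD R3, [R5]: R3=M[120]=28
after XOR R6, R3: R6=(-18)^28=-14
after LOAD R3, [R5]: R3=M[120]=28
after ADD R6, R3: R6=(-14)+28=14
after LOAD R3, [R5]: R3=M[120]=28
after SUB R6, R3: R6=14-28=-14
after ADD R5, 4: R5=120+4=124
after ADD R7, 1: R7=6+1=7
CMP R7, 7  (cmp 7,7)
JLT again: not taken
halt.
Total executed instructions: 65.

65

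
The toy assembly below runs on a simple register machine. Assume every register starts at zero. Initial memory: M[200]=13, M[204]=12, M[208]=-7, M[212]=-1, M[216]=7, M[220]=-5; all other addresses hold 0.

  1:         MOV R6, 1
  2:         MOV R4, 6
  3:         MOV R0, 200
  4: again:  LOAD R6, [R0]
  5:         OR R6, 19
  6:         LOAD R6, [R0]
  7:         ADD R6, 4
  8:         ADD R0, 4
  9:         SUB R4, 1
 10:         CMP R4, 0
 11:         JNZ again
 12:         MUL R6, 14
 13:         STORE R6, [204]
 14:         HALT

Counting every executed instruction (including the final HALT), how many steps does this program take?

54

after MOV R6, 1: R6=1
after MOV R4, 6: R4=6
after MOV R0, 200: R0=200
after LOAD R6, [R0]: R6=M[200]=13
after OR R6, 19: R6=13|19=31
after LOAD R6, [R0]: R6=M[200]=13
after ADD R6, 4: R6=13+4=17
after ADD R0, 4: R0=200+4=204
after SUB R4, 1: R4=6-1=5
CMP R4, 0  (cmp 5,0)
JNZ again: taken
after LOAD R6, [R0]: R6=M[204]=12
after OR R6, 19: R6=12|19=31
after LOAD R6, [R0]: R6=M[204]=12
after ADD R6, 4: R6=12+4=16
after ADD R0, 4: R0=204+4=208
after SUB R4, 1: R4=5-1=4
CMP R4, 0  (cmp 4,0)
JNZ again: taken
after LOAD R6, [R0]: R6=M[208]=-7
after OR R6, 19: R6=(-7)|19=-5
after LOAD R6, [R0]: R6=M[208]=-7
after ADD R6, 4: R6=(-7)+4=-3
after ADD R0, 4: R0=208+4=212
after SUB R4, 1: R4=4-1=3
CMP R4, 0  (cmp 3,0)
JNZ again: taken
after LOAD R6, [R0]: R6=M[212]=-1
after OR R6, 19: R6=(-1)|19=-1
after LOAD R6, [R0]: R6=M[212]=-1
after ADD R6, 4: R6=(-1)+4=3
after ADD R0, 4: R0=212+4=216
after SUB R4, 1: R4=3-1=2
CMP R4, 0  (cmp 2,0)
JNZ again: taken
after LOAD R6, [R0]: R6=M[216]=7
after OR R6, 19: R6=7|19=23
after LOAD R6, [R0]: R6=M[216]=7
after ADD R6, 4: R6=7+4=11
after ADD R0, 4: R0=216+4=220
after SUB R4, 1: R4=2-1=1
CMP R4, 0  (cmp 1,0)
JNZ again: taken
after LOAD R6, [R0]: R6=M[220]=-5
after OR R6, 19: R6=(-5)|19=-5
after LOAD R6, [R0]: R6=M[220]=-5
after ADD R6, 4: R6=(-5)+4=-1
after ADD R0, 4: R0=220+4=224
after SUB R4, 1: R4=1-1=0
CMP R4, 0  (cmp 0,0)
JNZ again: not taken
after MUL R6, 14: R6=(-1)*14=-14
STORE R6, [204] → M[204]=-14
halt.
Total executed instructions: 54.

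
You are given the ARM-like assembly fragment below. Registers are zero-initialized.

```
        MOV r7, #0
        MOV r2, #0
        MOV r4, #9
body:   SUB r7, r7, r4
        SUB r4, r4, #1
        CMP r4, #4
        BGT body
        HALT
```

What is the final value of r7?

MOV r7, #0 → r7=0
MOV r2, #0 → r2=0
MOV r4, #9 → r4=9
SUB r7, r7, r4 → r7=0-9=-9
SUB r4, r4, #1 → r4=9-1=8
CMP r4, #4  (cmp 8,4)
BGT body: taken
SUB r7, r7, r4 → r7=(-9)-8=-17
SUB r4, r4, #1 → r4=8-1=7
CMP r4, #4  (cmp 7,4)
BGT body: taken
SUB r7, r7, r4 → r7=(-17)-7=-24
SUB r4, r4, #1 → r4=7-1=6
CMP r4, #4  (cmp 6,4)
BGT body: taken
SUB r7, r7, r4 → r7=(-24)-6=-30
SUB r4, r4, #1 → r4=6-1=5
CMP r4, #4  (cmp 5,4)
BGT body: taken
SUB r7, r7, r4 → r7=(-30)-5=-35
SUB r4, r4, #1 → r4=5-1=4
CMP r4, #4  (cmp 4,4)
BGT body: not taken
halt.

-35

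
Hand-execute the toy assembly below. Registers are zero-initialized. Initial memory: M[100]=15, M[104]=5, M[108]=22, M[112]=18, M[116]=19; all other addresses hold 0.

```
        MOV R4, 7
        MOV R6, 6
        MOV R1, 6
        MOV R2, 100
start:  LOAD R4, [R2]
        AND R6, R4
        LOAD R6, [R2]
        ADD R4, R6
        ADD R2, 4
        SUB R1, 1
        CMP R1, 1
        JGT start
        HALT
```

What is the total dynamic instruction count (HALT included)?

MOV R4, 7 → R4=7
MOV R6, 6 → R6=6
MOV R1, 6 → R1=6
MOV R2, 100 → R2=100
LOAD R4, [R2] → R4=M[100]=15
AND R6, R4 → R6=6&15=6
LOAD R6, [R2] → R6=M[100]=15
ADD R4, R6 → R4=15+15=30
ADD R2, 4 → R2=100+4=104
SUB R1, 1 → R1=6-1=5
CMP R1, 1  (cmp 5,1)
JGT start: taken
LOAD R4, [R2] → R4=M[104]=5
AND R6, R4 → R6=15&5=5
LOAD R6, [R2] → R6=M[104]=5
ADD R4, R6 → R4=5+5=10
ADD R2, 4 → R2=104+4=108
SUB R1, 1 → R1=5-1=4
CMP R1, 1  (cmp 4,1)
JGT start: taken
LOAD R4, [R2] → R4=M[108]=22
AND R6, R4 → R6=5&22=4
LOAD R6, [R2] → R6=M[108]=22
ADD R4, R6 → R4=22+22=44
ADD R2, 4 → R2=108+4=112
SUB R1, 1 → R1=4-1=3
CMP R1, 1  (cmp 3,1)
JGT start: taken
LOAD R4, [R2] → R4=M[112]=18
AND R6, R4 → R6=22&18=18
LOAD R6, [R2] → R6=M[112]=18
ADD R4, R6 → R4=18+18=36
ADD R2, 4 → R2=112+4=116
SUB R1, 1 → R1=3-1=2
CMP R1, 1  (cmp 2,1)
JGT start: taken
LOAD R4, [R2] → R4=M[116]=19
AND R6, R4 → R6=18&19=18
LOAD R6, [R2] → R6=M[116]=19
ADD R4, R6 → R4=19+19=38
ADD R2, 4 → R2=116+4=120
SUB R1, 1 → R1=2-1=1
CMP R1, 1  (cmp 1,1)
JGT start: not taken
halt.
Total executed instructions: 45.

45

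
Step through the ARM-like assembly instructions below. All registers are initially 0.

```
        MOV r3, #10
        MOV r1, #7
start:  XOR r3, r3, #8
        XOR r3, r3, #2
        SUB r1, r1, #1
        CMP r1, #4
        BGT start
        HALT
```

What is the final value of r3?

0

after MOV r3, #10: r3=10
after MOV r1, #7: r1=7
after XOR r3, r3, #8: r3=10^8=2
after XOR r3, r3, #2: r3=2^2=0
after SUB r1, r1, #1: r1=7-1=6
CMP r1, #4  (cmp 6,4)
BGT start: taken
after XOR r3, r3, #8: r3=0^8=8
after XOR r3, r3, #2: r3=8^2=10
after SUB r1, r1, #1: r1=6-1=5
CMP r1, #4  (cmp 5,4)
BGT start: taken
after XOR r3, r3, #8: r3=10^8=2
after XOR r3, r3, #2: r3=2^2=0
after SUB r1, r1, #1: r1=5-1=4
CMP r1, #4  (cmp 4,4)
BGT start: not taken
halt.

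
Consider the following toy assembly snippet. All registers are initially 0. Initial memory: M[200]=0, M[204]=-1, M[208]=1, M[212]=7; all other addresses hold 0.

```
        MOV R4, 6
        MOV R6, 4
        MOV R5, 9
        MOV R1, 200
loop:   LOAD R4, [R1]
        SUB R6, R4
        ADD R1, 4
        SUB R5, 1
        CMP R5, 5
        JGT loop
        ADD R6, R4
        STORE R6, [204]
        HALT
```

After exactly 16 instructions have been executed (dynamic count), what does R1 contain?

after MOV R4, 6: R4=6
after MOV R6, 4: R6=4
after MOV R5, 9: R5=9
after MOV R1, 200: R1=200
after LOAD R4, [R1]: R4=M[200]=0
after SUB R6, R4: R6=4-0=4
after ADD R1, 4: R1=200+4=204
after SUB R5, 1: R5=9-1=8
CMP R5, 5  (cmp 8,5)
JGT loop: taken
after LOAD R4, [R1]: R4=M[204]=-1
after SUB R6, R4: R6=4-(-1)=5
after ADD R1, 4: R1=204+4=208
after SUB R5, 1: R5=8-1=7
CMP R5, 5  (cmp 7,5)
JGT loop: taken
After step 16: R1 = 208.

208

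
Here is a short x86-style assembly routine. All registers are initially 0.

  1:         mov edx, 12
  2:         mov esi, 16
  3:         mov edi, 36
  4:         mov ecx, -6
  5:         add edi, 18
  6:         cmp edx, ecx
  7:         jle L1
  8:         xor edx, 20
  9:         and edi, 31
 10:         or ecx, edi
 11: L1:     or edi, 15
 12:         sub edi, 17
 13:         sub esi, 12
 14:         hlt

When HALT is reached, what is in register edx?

edx=12
esi=16
edi=36
ecx=-6
edi=36+18=54
cmp edx, ecx  (cmp 12,-6)
jle L1: not taken
edx=12^20=24
edi=54&31=22
ecx=(-6)|22=-2
edi=22|15=31
edi=31-17=14
esi=16-12=4
halt.

24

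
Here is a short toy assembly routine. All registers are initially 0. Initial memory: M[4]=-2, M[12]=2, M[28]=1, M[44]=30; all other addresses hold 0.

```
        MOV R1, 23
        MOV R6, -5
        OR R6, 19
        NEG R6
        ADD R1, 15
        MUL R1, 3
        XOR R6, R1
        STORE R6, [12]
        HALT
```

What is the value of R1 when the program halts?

after MOV R1, 23: R1=23
after MOV R6, -5: R6=-5
after OR R6, 19: R6=(-5)|19=-5
after NEG R6: R6=-(-5)=5
after ADD R1, 15: R1=23+15=38
after MUL R1, 3: R1=38*3=114
after XOR R6, R1: R6=5^114=119
STORE R6, [12] → M[12]=119
halt.

114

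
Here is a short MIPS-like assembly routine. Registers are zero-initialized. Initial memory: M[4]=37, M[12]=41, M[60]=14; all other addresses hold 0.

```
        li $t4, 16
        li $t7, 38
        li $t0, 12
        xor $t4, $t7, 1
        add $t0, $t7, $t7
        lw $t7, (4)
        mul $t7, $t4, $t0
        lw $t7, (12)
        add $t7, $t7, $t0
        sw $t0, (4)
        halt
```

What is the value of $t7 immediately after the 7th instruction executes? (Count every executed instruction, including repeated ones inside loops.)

2964

$t4=16
$t7=38
$t0=12
$t4=38^1=39
$t0=38+38=76
$t7=M[4]=37
$t7=39*76=2964
After step 7: $t7 = 2964.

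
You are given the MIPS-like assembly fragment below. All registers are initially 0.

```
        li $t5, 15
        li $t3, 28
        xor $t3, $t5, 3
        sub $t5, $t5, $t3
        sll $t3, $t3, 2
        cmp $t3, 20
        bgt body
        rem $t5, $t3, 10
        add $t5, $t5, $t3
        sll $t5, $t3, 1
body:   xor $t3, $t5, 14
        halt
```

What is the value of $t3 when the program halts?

after li $t5, 15: $t5=15
after li $t3, 28: $t3=28
after xor $t3, $t5, 3: $t3=15^3=12
after sub $t5, $t5, $t3: $t5=15-12=3
after sll $t3, $t3, 2: $t3=12<<2=48
cmp $t3, 20  (cmp 48,20)
bgt body: taken
after xor $t3, $t5, 14: $t3=3^14=13
halt.

13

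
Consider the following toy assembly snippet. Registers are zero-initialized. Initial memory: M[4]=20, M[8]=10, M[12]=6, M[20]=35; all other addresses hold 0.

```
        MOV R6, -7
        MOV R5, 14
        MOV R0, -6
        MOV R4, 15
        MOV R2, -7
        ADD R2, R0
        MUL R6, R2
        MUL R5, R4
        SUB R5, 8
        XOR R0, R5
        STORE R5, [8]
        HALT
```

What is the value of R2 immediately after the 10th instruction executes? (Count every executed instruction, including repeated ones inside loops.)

-13

after MOV R6, -7: R6=-7
after MOV R5, 14: R5=14
after MOV R0, -6: R0=-6
after MOV R4, 15: R4=15
after MOV R2, -7: R2=-7
after ADD R2, R0: R2=(-7)+(-6)=-13
after MUL R6, R2: R6=(-7)*(-13)=91
after MUL R5, R4: R5=14*15=210
after SUB R5, 8: R5=210-8=202
after XOR R0, R5: R0=(-6)^202=-208
After step 10: R2 = -13.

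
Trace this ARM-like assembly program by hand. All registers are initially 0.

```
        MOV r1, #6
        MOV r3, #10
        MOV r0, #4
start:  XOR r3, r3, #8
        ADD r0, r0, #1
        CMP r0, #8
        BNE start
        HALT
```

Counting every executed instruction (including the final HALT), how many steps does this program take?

20

r1=6
r3=10
r0=4
r3=10^8=2
r0=4+1=5
CMP r0, #8  (cmp 5,8)
BNE start: taken
r3=2^8=10
r0=5+1=6
CMP r0, #8  (cmp 6,8)
BNE start: taken
r3=10^8=2
r0=6+1=7
CMP r0, #8  (cmp 7,8)
BNE start: taken
r3=2^8=10
r0=7+1=8
CMP r0, #8  (cmp 8,8)
BNE start: not taken
halt.
Total executed instructions: 20.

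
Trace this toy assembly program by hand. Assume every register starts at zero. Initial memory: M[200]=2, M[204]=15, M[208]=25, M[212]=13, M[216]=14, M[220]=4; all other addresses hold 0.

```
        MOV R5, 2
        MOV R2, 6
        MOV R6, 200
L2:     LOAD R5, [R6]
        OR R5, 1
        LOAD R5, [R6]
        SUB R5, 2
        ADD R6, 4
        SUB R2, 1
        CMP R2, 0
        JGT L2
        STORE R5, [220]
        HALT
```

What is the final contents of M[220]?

R5=2
R2=6
R6=200
R5=M[200]=2
R5=2|1=3
R5=M[200]=2
R5=2-2=0
R6=200+4=204
R2=6-1=5
CMP R2, 0  (cmp 5,0)
JGT L2: taken
R5=M[204]=15
R5=15|1=15
R5=M[204]=15
R5=15-2=13
R6=204+4=208
R2=5-1=4
CMP R2, 0  (cmp 4,0)
JGT L2: taken
R5=M[208]=25
R5=25|1=25
R5=M[208]=25
R5=25-2=23
R6=208+4=212
R2=4-1=3
CMP R2, 0  (cmp 3,0)
JGT L2: taken
R5=M[212]=13
R5=13|1=13
R5=M[212]=13
R5=13-2=11
R6=212+4=216
R2=3-1=2
CMP R2, 0  (cmp 2,0)
JGT L2: taken
R5=M[216]=14
R5=14|1=15
R5=M[216]=14
R5=14-2=12
R6=216+4=220
R2=2-1=1
CMP R2, 0  (cmp 1,0)
JGT L2: taken
R5=M[220]=4
R5=4|1=5
R5=M[220]=4
R5=4-2=2
R6=220+4=224
R2=1-1=0
CMP R2, 0  (cmp 0,0)
JGT L2: not taken
STORE R5, [220] → M[220]=2
halt.

2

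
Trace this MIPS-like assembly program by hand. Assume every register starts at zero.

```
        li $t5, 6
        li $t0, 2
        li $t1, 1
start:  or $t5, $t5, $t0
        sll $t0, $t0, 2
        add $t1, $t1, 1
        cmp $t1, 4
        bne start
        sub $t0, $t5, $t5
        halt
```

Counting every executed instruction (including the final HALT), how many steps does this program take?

after li $t5, 6: $t5=6
after li $t0, 2: $t0=2
after li $t1, 1: $t1=1
after or $t5, $t5, $t0: $t5=6|2=6
after sll $t0, $t0, 2: $t0=2<<2=8
after add $t1, $t1, 1: $t1=1+1=2
cmp $t1, 4  (cmp 2,4)
bne start: taken
after or $t5, $t5, $t0: $t5=6|8=14
after sll $t0, $t0, 2: $t0=8<<2=32
after add $t1, $t1, 1: $t1=2+1=3
cmp $t1, 4  (cmp 3,4)
bne start: taken
after or $t5, $t5, $t0: $t5=14|32=46
after sll $t0, $t0, 2: $t0=32<<2=128
after add $t1, $t1, 1: $t1=3+1=4
cmp $t1, 4  (cmp 4,4)
bne start: not taken
after sub $t0, $t5, $t5: $t0=46-46=0
halt.
Total executed instructions: 20.

20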